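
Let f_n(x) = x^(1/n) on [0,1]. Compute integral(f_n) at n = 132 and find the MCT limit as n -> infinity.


At n = 132: f_132(x) = x^(1/132).
Step 1: integral(x^(1/132), 0, 1) = [x^(1/132+1) / (1/132+1)] from 0 to 1
     = 1 / (1/132 + 1) = 1 / ((132+1)/132) = 132/(132+1)
     = 132/133 = 0.992481
Step 2: As n -> infinity, f_n(x) = x^(1/n) -> 1 for x in (0,1], and f_n is increasing in n.
By MCT, lim_n integral(f_n) = integral(lim_n f_n) = integral(1, 0, 1) = 1.
Step 3: Verify convergence: 132/133 = 0.992481 -> 1


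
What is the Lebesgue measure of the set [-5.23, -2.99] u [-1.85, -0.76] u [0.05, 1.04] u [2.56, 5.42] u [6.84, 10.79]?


For pairwise disjoint intervals, m(union) = sum of lengths.
= (-2.99 - -5.23) + (-0.76 - -1.85) + (1.04 - 0.05) + (5.42 - 2.56) + (10.79 - 6.84)
= 2.24 + 1.09 + 0.99 + 2.86 + 3.95
= 11.13


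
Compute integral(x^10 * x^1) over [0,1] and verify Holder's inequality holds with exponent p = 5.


Step 1: Exact integral of f*g = integral(x^11, 0, 1) = 1/12
     = 0.083333
Step 2: Holder bound with p=5, q=1.25:
  ||f||_p = (integral x^50 dx)^(1/5) = (1/51)^(1/5) = 0.455497
  ||g||_q = (integral x^1.25 dx)^(1/1.25) = (1/2.25)^(1/1.25) = 0.522702
Step 3: Holder bound = ||f||_p * ||g||_q = 0.455497 * 0.522702 = 0.238089
Verification: 0.083333 <= 0.238089 (Holder holds)


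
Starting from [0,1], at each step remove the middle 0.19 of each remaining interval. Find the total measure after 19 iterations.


Step 1: At each step, fraction remaining = 1 - 0.19 = 0.81
Step 2: After 19 steps, measure = (0.81)^19
Result = 0.018248


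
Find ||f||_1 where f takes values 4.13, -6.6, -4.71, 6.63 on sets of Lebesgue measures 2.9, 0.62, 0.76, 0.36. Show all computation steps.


Step 1: Compute |f_i|^1 for each value:
  |4.13|^1 = 4.13
  |-6.6|^1 = 6.6
  |-4.71|^1 = 4.71
  |6.63|^1 = 6.63
Step 2: Multiply by measures and sum:
  4.13 * 2.9 = 11.977
  6.6 * 0.62 = 4.092
  4.71 * 0.76 = 3.5796
  6.63 * 0.36 = 2.3868
Sum = 11.977 + 4.092 + 3.5796 + 2.3868 = 22.0354
Step 3: Take the p-th root:
||f||_1 = (22.0354)^(1/1) = 22.0354


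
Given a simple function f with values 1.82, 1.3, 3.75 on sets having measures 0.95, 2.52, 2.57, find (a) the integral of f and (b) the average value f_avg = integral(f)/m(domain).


Step 1: Integral = sum(value_i * measure_i)
= 1.82*0.95 + 1.3*2.52 + 3.75*2.57
= 1.729 + 3.276 + 9.6375
= 14.6425
Step 2: Total measure of domain = 0.95 + 2.52 + 2.57 = 6.04
Step 3: Average value = 14.6425 / 6.04 = 2.424255


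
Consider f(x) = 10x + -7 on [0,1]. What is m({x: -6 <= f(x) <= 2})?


f^(-1)([-6, 2]) = {x : -6 <= 10x + -7 <= 2}
Solving: (-6 - -7)/10 <= x <= (2 - -7)/10
= [0.1, 0.9]
Intersecting with [0,1]: [0.1, 0.9]
Measure = 0.9 - 0.1 = 0.8


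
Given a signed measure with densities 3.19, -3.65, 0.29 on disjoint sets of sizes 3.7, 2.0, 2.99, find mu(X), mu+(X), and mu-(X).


Step 1: Compute signed measure on each set:
  Set 1: 3.19 * 3.7 = 11.803
  Set 2: -3.65 * 2.0 = -7.3
  Set 3: 0.29 * 2.99 = 0.8671
Step 2: Total signed measure = (11.803) + (-7.3) + (0.8671)
     = 5.3701
Step 3: Positive part mu+(X) = sum of positive contributions = 12.6701
Step 4: Negative part mu-(X) = |sum of negative contributions| = 7.3


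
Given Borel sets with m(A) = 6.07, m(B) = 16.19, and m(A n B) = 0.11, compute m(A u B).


By inclusion-exclusion: m(A u B) = m(A) + m(B) - m(A n B)
= 6.07 + 16.19 - 0.11
= 22.15


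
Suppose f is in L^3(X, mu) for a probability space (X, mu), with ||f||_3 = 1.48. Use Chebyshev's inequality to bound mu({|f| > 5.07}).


Chebyshev/Markov inequality: mu(|f| > eps) <= (||f||_p / eps)^p
Step 1: ||f||_3 / eps = 1.48 / 5.07 = 0.291913
Step 2: Raise to power p = 3:
  (0.291913)^3 = 0.024875
Step 3: Therefore mu(|f| > 5.07) <= 0.024875


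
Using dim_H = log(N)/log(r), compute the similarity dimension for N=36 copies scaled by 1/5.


For a self-similar set with N copies scaled by 1/r:
dim_H = log(N)/log(r) = log(36)/log(5)
= 3.583519/1.609438
= 2.226566


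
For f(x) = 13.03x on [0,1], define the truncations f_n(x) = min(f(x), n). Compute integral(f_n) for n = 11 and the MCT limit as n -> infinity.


f(x) = 13.03x on [0,1]; f_n(x) = min(13.03x, n). At n = 11:
Step 1: f(x) reaches 11 at x = 11/13.03 = 0.844206
Step 2: integral(f_11) = integral(13.03x, 0, 0.844206) + integral(11, 0.844206, 1)
       = 13.03*0.844206^2/2 + 11*(1 - 0.844206)
       = 4.643131 + 1.713738
       = 6.356869
Step 3: As n -> infinity, f_n increases to f, so by MCT integral(f_n) -> integral(f) = 13.03/2 = 6.515.
Convergence: integral(f_11) = 6.356869 -> 6.515 as n -> infinity


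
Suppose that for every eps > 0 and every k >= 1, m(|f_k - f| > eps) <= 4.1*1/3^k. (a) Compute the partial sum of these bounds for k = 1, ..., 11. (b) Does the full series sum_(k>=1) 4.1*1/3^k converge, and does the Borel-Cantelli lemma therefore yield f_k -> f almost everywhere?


Step 1: List the terms 4.1*1/3^k for k = 1 to 11:
  k=1: 1.366667
  k=2: 0.455556
  k=3: 0.151852
  k=4: 0.050617
  k=5: 0.016872
  k=6: 0.005624
  k=7: 0.001875
  k=8: 6.249047e-04
  k=9: 2.083016e-04
  k=10: 6.943386e-05
  k=11: 2.314462e-05
Step 2: Partial sum = 1.366667 + 0.455556 + 0.151852 + 0.050617 + 0.016872 + 0.005624 + 0.001875 + 6.249047e-04 + 2.083016e-04 + 6.943386e-05 + 2.314462e-05
     = 2.049988
Step 3: The full series sum_(k>=1) 4.1*1/3^k converges (geometric series with ratio 1/3 < 1; a constant multiple of a convergent series converges).
Step 4: Fix eps > 0. Since sum_k m(|f_k - f| > eps) < infinity, the Borel-Cantelli lemma gives
        m(limsup_k {|f_k - f| > eps}) = 0, i.e. for a.e. x, |f_k(x) - f(x)| <= eps for all large k.
        Applying this with eps = 1/j for j = 1, 2, ... and intersecting the countably many full-measure sets,
        for a.e. x we get limsup_k |f_k(x) - f(x)| <= 1/j for every j, hence f_k -> f almost everywhere.
Conclusion: series converges; Borel-Cantelli yields f_k -> f a.e.


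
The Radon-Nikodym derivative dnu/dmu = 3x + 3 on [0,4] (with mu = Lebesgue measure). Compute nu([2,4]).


nu(A) = integral_A (dnu/dmu) dmu = integral_2^4 (3x + 3) dx
Step 1: Antiderivative F(x) = (3/2)x^2 + 3x
Step 2: F(4) = (3/2)*4^2 + 3*4 = 24 + 12 = 36
Step 3: F(2) = (3/2)*2^2 + 3*2 = 6 + 6 = 12
Step 4: nu([2,4]) = F(4) - F(2) = 36 - 12 = 24


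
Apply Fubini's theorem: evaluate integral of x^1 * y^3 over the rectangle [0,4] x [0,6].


By Fubini's theorem, the double integral factors as a product of single integrals:
Step 1: integral_0^4 x^1 dx = [x^2/2] from 0 to 4
     = 4^2/2 = 8
Step 2: integral_0^6 y^3 dy = [y^4/4] from 0 to 6
     = 6^4/4 = 324
Step 3: Double integral = 8 * 324 = 2592


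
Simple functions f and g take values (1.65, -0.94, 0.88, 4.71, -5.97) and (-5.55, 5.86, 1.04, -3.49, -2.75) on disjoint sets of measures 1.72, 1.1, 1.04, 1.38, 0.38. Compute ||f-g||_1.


Step 1: Compute differences f_i - g_i:
  1.65 - -5.55 = 7.2
  -0.94 - 5.86 = -6.8
  0.88 - 1.04 = -0.16
  4.71 - -3.49 = 8.2
  -5.97 - -2.75 = -3.22
Step 2: Compute |diff|^1 * measure for each set:
  |7.2|^1 * 1.72 = 7.2 * 1.72 = 12.384
  |-6.8|^1 * 1.1 = 6.8 * 1.1 = 7.48
  |-0.16|^1 * 1.04 = 0.16 * 1.04 = 0.1664
  |8.2|^1 * 1.38 = 8.2 * 1.38 = 11.316
  |-3.22|^1 * 0.38 = 3.22 * 0.38 = 1.2236
Step 3: Sum = 32.57
Step 4: ||f-g||_1 = (32.57)^(1/1) = 32.57


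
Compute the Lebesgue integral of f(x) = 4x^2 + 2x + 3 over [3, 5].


The Lebesgue integral of a Riemann-integrable function agrees with the Riemann integral.
Antiderivative F(x) = (4/3)x^3 + (2/2)x^2 + 3x
F(5) = (4/3)*5^3 + (2/2)*5^2 + 3*5
     = (4/3)*125 + (2/2)*25 + 3*5
     = 166.666667 + 25 + 15
     = 206.666667
F(3) = 54
Integral = F(5) - F(3) = 206.666667 - 54 = 152.666667


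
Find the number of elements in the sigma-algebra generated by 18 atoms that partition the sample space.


Each element of the sigma-algebra is a union of some subset of the 18 atoms.
The number of such subsets is 2^18 = 262144.


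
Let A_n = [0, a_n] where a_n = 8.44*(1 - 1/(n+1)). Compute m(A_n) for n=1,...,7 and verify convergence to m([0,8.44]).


By continuity of measure from below: if A_n increases to A, then m(A_n) -> m(A).
Here A = [0, 8.44], so m(A) = 8.44
Step 1: a_1 = 8.44*(1 - 1/2) = 4.22, m(A_1) = 4.22
Step 2: a_2 = 8.44*(1 - 1/3) = 5.6267, m(A_2) = 5.6267
Step 3: a_3 = 8.44*(1 - 1/4) = 6.33, m(A_3) = 6.33
Step 4: a_4 = 8.44*(1 - 1/5) = 6.752, m(A_4) = 6.752
Step 5: a_5 = 8.44*(1 - 1/6) = 7.0333, m(A_5) = 7.0333
Step 6: a_6 = 8.44*(1 - 1/7) = 7.2343, m(A_6) = 7.2343
Step 7: a_7 = 8.44*(1 - 1/8) = 7.385, m(A_7) = 7.385
Limit: m(A_n) -> m([0,8.44]) = 8.44


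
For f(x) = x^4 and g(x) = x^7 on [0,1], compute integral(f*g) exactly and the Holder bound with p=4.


Step 1: Exact integral of f*g = integral(x^11, 0, 1) = 1/12
     = 0.083333
Step 2: Holder bound with p=4, q=1.333333:
  ||f||_p = (integral x^16 dx)^(1/4) = (1/17)^(1/4) = 0.492479
  ||g||_q = (integral x^9.333333 dx)^(1/1.333333) = (1/10.333333)^(1/1.333333) = 0.173508
Step 3: Holder bound = ||f||_p * ||g||_q = 0.492479 * 0.173508 = 0.085449
Verification: 0.083333 <= 0.085449 (Holder holds)


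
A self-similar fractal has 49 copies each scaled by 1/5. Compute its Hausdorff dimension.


For a self-similar set with N copies scaled by 1/r:
dim_H = log(N)/log(r) = log(49)/log(5)
= 3.89182/1.609438
= 2.418124


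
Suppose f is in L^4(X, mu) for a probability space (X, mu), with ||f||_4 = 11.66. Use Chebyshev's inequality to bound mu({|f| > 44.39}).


Chebyshev/Markov inequality: mu(|f| > eps) <= (||f||_p / eps)^p
Step 1: ||f||_4 / eps = 11.66 / 44.39 = 0.262672
Step 2: Raise to power p = 4:
  (0.262672)^4 = 0.004761
Step 3: Therefore mu(|f| > 44.39) <= 0.004761


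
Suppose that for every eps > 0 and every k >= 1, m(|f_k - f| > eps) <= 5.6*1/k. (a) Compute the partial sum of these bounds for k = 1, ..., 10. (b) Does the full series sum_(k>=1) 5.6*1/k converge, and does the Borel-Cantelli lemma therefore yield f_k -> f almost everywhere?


Step 1: List the terms 5.6*1/k for k = 1 to 10:
  k=1: 5.6
  k=2: 2.8
  k=3: 1.866667
  k=4: 1.4
  k=5: 1.12
  k=6: 0.933333
  k=7: 0.8
  k=8: 0.7
  k=9: 0.622222
  k=10: 0.56
Step 2: Partial sum = 5.6 + 2.8 + 1.866667 + 1.4 + 1.12 + 0.933333 + 0.8 + 0.7 + 0.622222 + 0.56
     = 16.402222
Step 3: The full series sum_(k>=1) 5.6*1/k diverges (harmonic series, p = 1; a nonzero constant multiple of a divergent series diverges).
Step 4: The (first) Borel-Cantelli lemma requires a summable sequence of measures, so it does not apply here;
        from this bound alone no conclusion about a.e. convergence can be drawn (convergence in measure still
        gives an a.e.-convergent subsequence, but not a.e. convergence of the whole sequence).
Conclusion: series diverges; Borel-Cantelli is inconclusive about a.e. convergence of f_k.


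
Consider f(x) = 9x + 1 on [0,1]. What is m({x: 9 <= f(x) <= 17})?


f^(-1)([9, 17]) = {x : 9 <= 9x + 1 <= 17}
Solving: (9 - 1)/9 <= x <= (17 - 1)/9
= [0.888889, 1.777778]
Intersecting with [0,1]: [0.888889, 1]
Measure = 1 - 0.888889 = 0.111111


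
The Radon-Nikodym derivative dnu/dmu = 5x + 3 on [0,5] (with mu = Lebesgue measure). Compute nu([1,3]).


nu(A) = integral_A (dnu/dmu) dmu = integral_1^3 (5x + 3) dx
Step 1: Antiderivative F(x) = (5/2)x^2 + 3x
Step 2: F(3) = (5/2)*3^2 + 3*3 = 22.5 + 9 = 31.5
Step 3: F(1) = (5/2)*1^2 + 3*1 = 2.5 + 3 = 5.5
Step 4: nu([1,3]) = F(3) - F(1) = 31.5 - 5.5 = 26


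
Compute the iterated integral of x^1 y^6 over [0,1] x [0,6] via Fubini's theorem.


By Fubini's theorem, the double integral factors as a product of single integrals:
Step 1: integral_0^1 x^1 dx = [x^2/2] from 0 to 1
     = 1^2/2 = 0.5
Step 2: integral_0^6 y^6 dy = [y^7/7] from 0 to 6
     = 6^7/7 = 39990.857143
Step 3: Double integral = 0.5 * 39990.857143 = 19995.428571


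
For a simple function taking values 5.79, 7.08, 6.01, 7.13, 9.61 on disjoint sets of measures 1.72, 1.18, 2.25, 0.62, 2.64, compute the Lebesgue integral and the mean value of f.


Step 1: Integral = sum(value_i * measure_i)
= 5.79*1.72 + 7.08*1.18 + 6.01*2.25 + 7.13*0.62 + 9.61*2.64
= 9.9588 + 8.3544 + 13.5225 + 4.4206 + 25.3704
= 61.6267
Step 2: Total measure of domain = 1.72 + 1.18 + 2.25 + 0.62 + 2.64 = 8.41
Step 3: Average value = 61.6267 / 8.41 = 7.327788


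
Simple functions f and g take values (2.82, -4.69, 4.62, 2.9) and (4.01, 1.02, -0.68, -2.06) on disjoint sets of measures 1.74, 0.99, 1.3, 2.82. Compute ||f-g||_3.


Step 1: Compute differences f_i - g_i:
  2.82 - 4.01 = -1.19
  -4.69 - 1.02 = -5.71
  4.62 - -0.68 = 5.3
  2.9 - -2.06 = 4.96
Step 2: Compute |diff|^3 * measure for each set:
  |-1.19|^3 * 1.74 = 1.685159 * 1.74 = 2.932177
  |-5.71|^3 * 0.99 = 186.169411 * 0.99 = 184.307717
  |5.3|^3 * 1.3 = 148.877 * 1.3 = 193.5401
  |4.96|^3 * 2.82 = 122.023936 * 2.82 = 344.1075
Step 3: Sum = 724.887493
Step 4: ||f-g||_3 = (724.887493)^(1/3) = 8.983044


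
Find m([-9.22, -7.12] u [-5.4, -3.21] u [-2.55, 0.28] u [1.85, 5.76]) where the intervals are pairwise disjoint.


For pairwise disjoint intervals, m(union) = sum of lengths.
= (-7.12 - -9.22) + (-3.21 - -5.4) + (0.28 - -2.55) + (5.76 - 1.85)
= 2.1 + 2.19 + 2.83 + 3.91
= 11.03


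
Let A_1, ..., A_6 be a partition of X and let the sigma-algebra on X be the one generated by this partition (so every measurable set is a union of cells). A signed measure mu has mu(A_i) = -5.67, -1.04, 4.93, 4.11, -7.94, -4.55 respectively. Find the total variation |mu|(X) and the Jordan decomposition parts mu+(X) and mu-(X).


Step 1: Every measurable set is a union of atoms (the cells / points), so a Hahn decomposition is
  obtained by grouping atoms by sign: P = union of atoms with mu > 0, N = union of the remaining atoms.
  Atoms in P (indices): 3, 4;  atoms in N (indices): 1, 2, 5, 6
  Positive values: 4.93, 4.11
  Negative values: -5.67, -1.04, -7.94, -4.55
Step 2: mu+(X) = mu(P) = sum of positive atom values = 9.04
Step 3: mu-(X) = -mu(N) = sum of |negative atom values| = 19.2
Step 4: |mu|(X) = mu+(X) + mu-(X) = 9.04 + 19.2 = 28.24


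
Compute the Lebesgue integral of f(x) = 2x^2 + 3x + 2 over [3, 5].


The Lebesgue integral of a Riemann-integrable function agrees with the Riemann integral.
Antiderivative F(x) = (2/3)x^3 + (3/2)x^2 + 2x
F(5) = (2/3)*5^3 + (3/2)*5^2 + 2*5
     = (2/3)*125 + (3/2)*25 + 2*5
     = 83.333333 + 37.5 + 10
     = 130.833333
F(3) = 37.5
Integral = F(5) - F(3) = 130.833333 - 37.5 = 93.333333


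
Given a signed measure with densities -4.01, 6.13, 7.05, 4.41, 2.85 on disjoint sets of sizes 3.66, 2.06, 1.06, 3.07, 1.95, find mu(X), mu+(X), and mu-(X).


Step 1: Compute signed measure on each set:
  Set 1: -4.01 * 3.66 = -14.6766
  Set 2: 6.13 * 2.06 = 12.6278
  Set 3: 7.05 * 1.06 = 7.473
  Set 4: 4.41 * 3.07 = 13.5387
  Set 5: 2.85 * 1.95 = 5.5575
Step 2: Total signed measure = (-14.6766) + (12.6278) + (7.473) + (13.5387) + (5.5575)
     = 24.5204
Step 3: Positive part mu+(X) = sum of positive contributions = 39.197
Step 4: Negative part mu-(X) = |sum of negative contributions| = 14.6766


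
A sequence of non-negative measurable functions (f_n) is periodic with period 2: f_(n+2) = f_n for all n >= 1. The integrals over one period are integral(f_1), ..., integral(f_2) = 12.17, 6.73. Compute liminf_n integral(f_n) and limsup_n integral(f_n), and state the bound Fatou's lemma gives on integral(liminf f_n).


The sequence (integral(f_n)) is periodic with period 2, repeating the values 12.17, 6.73 indefinitely.
Step 1: For a periodic sequence, every tail (a_m, a_(m+1), ...) contains all 2 period values infinitely often.
Step 2: Hence inf of every tail = min of the period values = min(12.17, 6.73) = 6.73.
        liminf_n integral(f_n) = sup over m of (inf of tail from m) = 6.73.
Step 3: Similarly sup of every tail = max of the period values = 12.17.
        limsup_n integral(f_n) = 12.17.
Step 4: Fatou's lemma: integral(liminf_n f_n) <= liminf_n integral(f_n) = 6.73.
        So the integral of the pointwise liminf is at most 6.73.


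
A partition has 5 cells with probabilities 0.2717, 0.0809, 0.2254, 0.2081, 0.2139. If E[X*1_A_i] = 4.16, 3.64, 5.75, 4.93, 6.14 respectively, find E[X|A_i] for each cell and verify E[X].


For each cell A_i: E[X|A_i] = E[X*1_A_i] / P(A_i)
Step 1: E[X|A_1] = 4.16 / 0.2717 = 15.311005
Step 2: E[X|A_2] = 3.64 / 0.0809 = 44.99382
Step 3: E[X|A_3] = 5.75 / 0.2254 = 25.510204
Step 4: E[X|A_4] = 4.93 / 0.2081 = 23.690533
Step 5: E[X|A_5] = 6.14 / 0.2139 = 28.705002
Verification: E[X] = sum E[X*1_A_i] = 4.16 + 3.64 + 5.75 + 4.93 + 6.14 = 24.62


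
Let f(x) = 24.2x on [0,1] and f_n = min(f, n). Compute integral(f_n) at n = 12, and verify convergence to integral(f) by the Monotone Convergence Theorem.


f(x) = 24.2x on [0,1]; f_n(x) = min(24.2x, n). At n = 12:
Step 1: f(x) reaches 12 at x = 12/24.2 = 0.495868
Step 2: integral(f_12) = integral(24.2x, 0, 0.495868) + integral(12, 0.495868, 1)
       = 24.2*0.495868^2/2 + 12*(1 - 0.495868)
       = 2.975207 + 6.049587
       = 9.024793
Step 3: As n -> infinity, f_n increases to f, so by MCT integral(f_n) -> integral(f) = 24.2/2 = 12.1.
Convergence: integral(f_12) = 9.024793 -> 12.1 as n -> infinity


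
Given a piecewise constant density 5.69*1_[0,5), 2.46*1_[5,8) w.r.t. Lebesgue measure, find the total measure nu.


Integrate each piece of the Radon-Nikodym derivative:
Step 1: integral_0^5 5.69 dx = 5.69*(5-0) = 5.69*5 = 28.45
Step 2: integral_5^8 2.46 dx = 2.46*(8-5) = 2.46*3 = 7.38
Total: 28.45 + 7.38 = 35.83


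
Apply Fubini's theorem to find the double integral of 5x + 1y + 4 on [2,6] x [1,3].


By Fubini, integrate in x first, then y.
Step 1: Fix y, integrate over x in [2,6]:
  integral(5x + 1y + 4, x=2..6)
  = 5*(6^2 - 2^2)/2 + (1y + 4)*(6 - 2)
  = 80 + (1y + 4)*4
  = 80 + 4y + 16
  = 96 + 4y
Step 2: Integrate over y in [1,3]:
  integral(96 + 4y, y=1..3)
  = 96*2 + 4*(3^2 - 1^2)/2
  = 192 + 16
  = 208


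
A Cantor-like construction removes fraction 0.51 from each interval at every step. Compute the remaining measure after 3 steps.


Step 1: At each step, fraction remaining = 1 - 0.51 = 0.49
Step 2: After 3 steps, measure = (0.49)^3
Step 3: Computing the power step by step:
  After step 1: 0.49
  After step 2: 0.2401
  After step 3: 0.117649
Result = 0.117649


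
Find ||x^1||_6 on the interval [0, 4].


Step 1: ||f||_6 = (integral_0^4 |x^1|^6 dx)^(1/6)
     = (integral_0^4 x^6 dx)^(1/6)
Step 2: integral_0^4 x^6 dx = [x^7/(7)] from 0 to 4 = 4^7/7
     = 16384/7 = 2340.571429
Step 3: ||f||_6 = (2340.571429)^(1/6) = 3.643793


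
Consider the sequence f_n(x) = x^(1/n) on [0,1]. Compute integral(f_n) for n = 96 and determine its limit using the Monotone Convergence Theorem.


At n = 96: f_96(x) = x^(1/96).
Step 1: integral(x^(1/96), 0, 1) = [x^(1/96+1) / (1/96+1)] from 0 to 1
     = 1 / (1/96 + 1) = 1 / ((96+1)/96) = 96/(96+1)
     = 96/97 = 0.989691
Step 2: As n -> infinity, f_n(x) = x^(1/n) -> 1 for x in (0,1], and f_n is increasing in n.
By MCT, lim_n integral(f_n) = integral(lim_n f_n) = integral(1, 0, 1) = 1.
Step 3: Verify convergence: 96/97 = 0.989691 -> 1


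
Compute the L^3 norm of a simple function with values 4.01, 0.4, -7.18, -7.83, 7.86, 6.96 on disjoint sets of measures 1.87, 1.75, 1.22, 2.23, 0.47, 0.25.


Step 1: Compute |f_i|^3 for each value:
  |4.01|^3 = 64.481201
  |0.4|^3 = 0.064
  |-7.18|^3 = 370.146232
  |-7.83|^3 = 480.048687
  |7.86|^3 = 485.587656
  |6.96|^3 = 337.153536
Step 2: Multiply by measures and sum:
  64.481201 * 1.87 = 120.579846
  0.064 * 1.75 = 0.112
  370.146232 * 1.22 = 451.578403
  480.048687 * 2.23 = 1070.508572
  485.587656 * 0.47 = 228.226198
  337.153536 * 0.25 = 84.288384
Sum = 120.579846 + 0.112 + 451.578403 + 1070.508572 + 228.226198 + 84.288384 = 1955.293403
Step 3: Take the p-th root:
||f||_3 = (1955.293403)^(1/3) = 12.504624


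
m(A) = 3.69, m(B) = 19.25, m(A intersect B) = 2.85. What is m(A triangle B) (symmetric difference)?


m(A Delta B) = m(A) + m(B) - 2*m(A n B)
= 3.69 + 19.25 - 2*2.85
= 3.69 + 19.25 - 5.7
= 17.24


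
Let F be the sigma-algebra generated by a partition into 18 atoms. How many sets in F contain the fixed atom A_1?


Each element of F is a union of some subset S of the 18 atoms.
The element contains A_1 iff A_1 is in S.
So we count subsets S of {A_1,...,A_18} with A_1 in S: choose freely among the other 17 atoms.
Count = 2^(18-1) = 2^17 = 131072.


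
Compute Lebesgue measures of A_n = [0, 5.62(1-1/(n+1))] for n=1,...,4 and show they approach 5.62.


By continuity of measure from below: if A_n increases to A, then m(A_n) -> m(A).
Here A = [0, 5.62], so m(A) = 5.62
Step 1: a_1 = 5.62*(1 - 1/2) = 2.81, m(A_1) = 2.81
Step 2: a_2 = 5.62*(1 - 1/3) = 3.7467, m(A_2) = 3.7467
Step 3: a_3 = 5.62*(1 - 1/4) = 4.215, m(A_3) = 4.215
Step 4: a_4 = 5.62*(1 - 1/5) = 4.496, m(A_4) = 4.496
Limit: m(A_n) -> m([0,5.62]) = 5.62


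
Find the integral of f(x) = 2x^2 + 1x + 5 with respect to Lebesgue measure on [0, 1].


The Lebesgue integral of a Riemann-integrable function agrees with the Riemann integral.
Antiderivative F(x) = (2/3)x^3 + (1/2)x^2 + 5x
F(1) = (2/3)*1^3 + (1/2)*1^2 + 5*1
     = (2/3)*1 + (1/2)*1 + 5*1
     = 0.666667 + 0.5 + 5
     = 6.166667
F(0) = 0.0
Integral = F(1) - F(0) = 6.166667 - 0.0 = 6.166667


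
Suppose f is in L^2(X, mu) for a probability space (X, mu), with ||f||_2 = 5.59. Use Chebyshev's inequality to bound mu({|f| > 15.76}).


Chebyshev/Markov inequality: mu(|f| > eps) <= (||f||_p / eps)^p
Step 1: ||f||_2 / eps = 5.59 / 15.76 = 0.354695
Step 2: Raise to power p = 2:
  (0.354695)^2 = 0.125809
Step 3: Therefore mu(|f| > 15.76) <= 0.125809


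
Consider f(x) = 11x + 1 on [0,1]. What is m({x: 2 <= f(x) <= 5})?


f^(-1)([2, 5]) = {x : 2 <= 11x + 1 <= 5}
Solving: (2 - 1)/11 <= x <= (5 - 1)/11
= [0.090909, 0.363636]
Intersecting with [0,1]: [0.090909, 0.363636]
Measure = 0.363636 - 0.090909 = 0.272727


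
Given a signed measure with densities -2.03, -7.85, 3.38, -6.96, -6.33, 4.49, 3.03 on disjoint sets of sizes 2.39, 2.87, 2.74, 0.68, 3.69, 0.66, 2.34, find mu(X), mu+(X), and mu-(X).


Step 1: Compute signed measure on each set:
  Set 1: -2.03 * 2.39 = -4.8517
  Set 2: -7.85 * 2.87 = -22.5295
  Set 3: 3.38 * 2.74 = 9.2612
  Set 4: -6.96 * 0.68 = -4.7328
  Set 5: -6.33 * 3.69 = -23.3577
  Set 6: 4.49 * 0.66 = 2.9634
  Set 7: 3.03 * 2.34 = 7.0902
Step 2: Total signed measure = (-4.8517) + (-22.5295) + (9.2612) + (-4.7328) + (-23.3577) + (2.9634) + (7.0902)
     = -36.1569
Step 3: Positive part mu+(X) = sum of positive contributions = 19.3148
Step 4: Negative part mu-(X) = |sum of negative contributions| = 55.4717


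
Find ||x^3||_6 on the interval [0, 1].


Step 1: ||f||_6 = (integral_0^1 |x^3|^6 dx)^(1/6)
     = (integral_0^1 x^18 dx)^(1/6)
Step 2: integral_0^1 x^18 dx = [x^19/(19)] from 0 to 1 = 1^19/19
     = 1/19 = 0.052632
Step 3: ||f||_6 = (0.052632)^(1/6) = 0.612173


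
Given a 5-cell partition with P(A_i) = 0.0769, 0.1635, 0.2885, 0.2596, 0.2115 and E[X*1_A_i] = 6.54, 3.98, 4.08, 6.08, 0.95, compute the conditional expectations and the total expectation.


For each cell A_i: E[X|A_i] = E[X*1_A_i] / P(A_i)
Step 1: E[X|A_1] = 6.54 / 0.0769 = 85.045514
Step 2: E[X|A_2] = 3.98 / 0.1635 = 24.342508
Step 3: E[X|A_3] = 4.08 / 0.2885 = 14.142114
Step 4: E[X|A_4] = 6.08 / 0.2596 = 23.420647
Step 5: E[X|A_5] = 0.95 / 0.2115 = 4.491726
Verification: E[X] = sum E[X*1_A_i] = 6.54 + 3.98 + 4.08 + 6.08 + 0.95 = 21.63


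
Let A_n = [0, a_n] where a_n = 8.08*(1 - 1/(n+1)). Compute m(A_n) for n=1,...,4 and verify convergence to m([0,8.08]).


By continuity of measure from below: if A_n increases to A, then m(A_n) -> m(A).
Here A = [0, 8.08], so m(A) = 8.08
Step 1: a_1 = 8.08*(1 - 1/2) = 4.04, m(A_1) = 4.04
Step 2: a_2 = 8.08*(1 - 1/3) = 5.3867, m(A_2) = 5.3867
Step 3: a_3 = 8.08*(1 - 1/4) = 6.06, m(A_3) = 6.06
Step 4: a_4 = 8.08*(1 - 1/5) = 6.464, m(A_4) = 6.464
Limit: m(A_n) -> m([0,8.08]) = 8.08


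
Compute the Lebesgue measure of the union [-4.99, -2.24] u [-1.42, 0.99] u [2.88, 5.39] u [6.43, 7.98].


For pairwise disjoint intervals, m(union) = sum of lengths.
= (-2.24 - -4.99) + (0.99 - -1.42) + (5.39 - 2.88) + (7.98 - 6.43)
= 2.75 + 2.41 + 2.51 + 1.55
= 9.22


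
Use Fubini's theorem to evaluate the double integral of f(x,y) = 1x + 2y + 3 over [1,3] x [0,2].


By Fubini, integrate in x first, then y.
Step 1: Fix y, integrate over x in [1,3]:
  integral(1x + 2y + 3, x=1..3)
  = 1*(3^2 - 1^2)/2 + (2y + 3)*(3 - 1)
  = 4 + (2y + 3)*2
  = 4 + 4y + 6
  = 10 + 4y
Step 2: Integrate over y in [0,2]:
  integral(10 + 4y, y=0..2)
  = 10*2 + 4*(2^2 - 0^2)/2
  = 20 + 8
  = 28


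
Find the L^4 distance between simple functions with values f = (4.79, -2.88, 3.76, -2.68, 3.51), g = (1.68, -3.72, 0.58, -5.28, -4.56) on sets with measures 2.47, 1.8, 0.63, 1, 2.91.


Step 1: Compute differences f_i - g_i:
  4.79 - 1.68 = 3.11
  -2.88 - -3.72 = 0.84
  3.76 - 0.58 = 3.18
  -2.68 - -5.28 = 2.6
  3.51 - -4.56 = 8.07
Step 2: Compute |diff|^4 * measure for each set:
  |3.11|^4 * 2.47 = 93.549518 * 2.47 = 231.06731
  |0.84|^4 * 1.8 = 0.497871 * 1.8 = 0.896168
  |3.18|^4 * 0.63 = 102.260634 * 0.63 = 64.424199
  |2.6|^4 * 1 = 45.6976 * 1 = 45.6976
  |8.07|^4 * 2.91 = 4241.2526 * 2.91 = 12342.045066
Step 3: Sum = 12684.130344
Step 4: ||f-g||_4 = (12684.130344)^(1/4) = 10.612438


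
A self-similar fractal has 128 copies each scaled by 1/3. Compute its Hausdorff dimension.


For a self-similar set with N copies scaled by 1/r:
dim_H = log(N)/log(r) = log(128)/log(3)
= 4.85203/1.098612
= 4.416508


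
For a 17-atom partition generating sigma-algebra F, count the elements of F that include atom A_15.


Each element of F is a union of some subset S of the 17 atoms.
The element contains A_15 iff A_15 is in S.
So we count subsets S of {A_1,...,A_17} with A_15 in S: choose freely among the other 16 atoms.
Count = 2^(17-1) = 2^16 = 65536.


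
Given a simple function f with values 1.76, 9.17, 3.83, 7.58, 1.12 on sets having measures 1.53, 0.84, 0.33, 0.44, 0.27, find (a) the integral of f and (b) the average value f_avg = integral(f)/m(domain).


Step 1: Integral = sum(value_i * measure_i)
= 1.76*1.53 + 9.17*0.84 + 3.83*0.33 + 7.58*0.44 + 1.12*0.27
= 2.6928 + 7.7028 + 1.2639 + 3.3352 + 0.3024
= 15.2971
Step 2: Total measure of domain = 1.53 + 0.84 + 0.33 + 0.44 + 0.27 = 3.41
Step 3: Average value = 15.2971 / 3.41 = 4.485953


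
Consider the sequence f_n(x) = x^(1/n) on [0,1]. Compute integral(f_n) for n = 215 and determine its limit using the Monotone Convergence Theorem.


At n = 215: f_215(x) = x^(1/215).
Step 1: integral(x^(1/215), 0, 1) = [x^(1/215+1) / (1/215+1)] from 0 to 1
     = 1 / (1/215 + 1) = 1 / ((215+1)/215) = 215/(215+1)
     = 215/216 = 0.99537
Step 2: As n -> infinity, f_n(x) = x^(1/n) -> 1 for x in (0,1], and f_n is increasing in n.
By MCT, lim_n integral(f_n) = integral(lim_n f_n) = integral(1, 0, 1) = 1.
Step 3: Verify convergence: 215/216 = 0.99537 -> 1


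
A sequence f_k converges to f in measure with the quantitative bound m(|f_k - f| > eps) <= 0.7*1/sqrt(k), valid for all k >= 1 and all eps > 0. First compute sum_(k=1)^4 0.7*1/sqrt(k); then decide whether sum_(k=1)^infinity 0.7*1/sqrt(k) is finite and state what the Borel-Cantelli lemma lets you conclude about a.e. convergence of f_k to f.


Step 1: List the terms 0.7*1/sqrt(k) for k = 1 to 4:
  k=1: 0.7
  k=2: 0.494975
  k=3: 0.404145
  k=4: 0.35
Step 2: Partial sum = 0.7 + 0.494975 + 0.404145 + 0.35
     = 1.94912
Step 3: The full series sum_(k>=1) 0.7*1/sqrt(k) diverges (p-series with p = 1/2 <= 1; a nonzero constant multiple of a divergent series diverges).
Step 4: The (first) Borel-Cantelli lemma requires a summable sequence of measures, so it does not apply here;
        from this bound alone no conclusion about a.e. convergence can be drawn (convergence in measure still
        gives an a.e.-convergent subsequence, but not a.e. convergence of the whole sequence).
Conclusion: series diverges; Borel-Cantelli is inconclusive about a.e. convergence of f_k.


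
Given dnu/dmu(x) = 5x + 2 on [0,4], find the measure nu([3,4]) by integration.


nu(A) = integral_A (dnu/dmu) dmu = integral_3^4 (5x + 2) dx
Step 1: Antiderivative F(x) = (5/2)x^2 + 2x
Step 2: F(4) = (5/2)*4^2 + 2*4 = 40 + 8 = 48
Step 3: F(3) = (5/2)*3^2 + 2*3 = 22.5 + 6 = 28.5
Step 4: nu([3,4]) = F(4) - F(3) = 48 - 28.5 = 19.5


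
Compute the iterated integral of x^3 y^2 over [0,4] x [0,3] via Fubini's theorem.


By Fubini's theorem, the double integral factors as a product of single integrals:
Step 1: integral_0^4 x^3 dx = [x^4/4] from 0 to 4
     = 4^4/4 = 64
Step 2: integral_0^3 y^2 dy = [y^3/3] from 0 to 3
     = 3^3/3 = 9
Step 3: Double integral = 64 * 9 = 576


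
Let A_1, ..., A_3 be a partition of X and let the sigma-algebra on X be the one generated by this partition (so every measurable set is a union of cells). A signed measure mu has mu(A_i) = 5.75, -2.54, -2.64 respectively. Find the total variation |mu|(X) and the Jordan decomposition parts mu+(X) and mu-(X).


Step 1: Every measurable set is a union of atoms (the cells / points), so a Hahn decomposition is
  obtained by grouping atoms by sign: P = union of atoms with mu > 0, N = union of the remaining atoms.
  Atoms in P (indices): 1;  atoms in N (indices): 2, 3
  Positive values: 5.75
  Negative values: -2.54, -2.64
Step 2: mu+(X) = mu(P) = sum of positive atom values = 5.75
Step 3: mu-(X) = -mu(N) = sum of |negative atom values| = 5.18
Step 4: |mu|(X) = mu+(X) + mu-(X) = 5.75 + 5.18 = 10.93


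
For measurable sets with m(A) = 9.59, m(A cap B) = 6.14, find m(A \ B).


m(A \ B) = m(A) - m(A n B)
= 9.59 - 6.14
= 3.45


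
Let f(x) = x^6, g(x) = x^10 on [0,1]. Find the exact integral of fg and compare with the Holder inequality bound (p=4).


Step 1: Exact integral of f*g = integral(x^16, 0, 1) = 1/17
     = 0.058824
Step 2: Holder bound with p=4, q=1.333333:
  ||f||_p = (integral x^24 dx)^(1/4) = (1/25)^(1/4) = 0.447214
  ||g||_q = (integral x^13.333333 dx)^(1/1.333333) = (1/14.333333)^(1/1.333333) = 0.13575
Step 3: Holder bound = ||f||_p * ||g||_q = 0.447214 * 0.13575 = 0.060709
Verification: 0.058824 <= 0.060709 (Holder holds)


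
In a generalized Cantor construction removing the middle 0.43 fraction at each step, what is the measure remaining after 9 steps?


Step 1: At each step, fraction remaining = 1 - 0.43 = 0.57
Step 2: After 9 steps, measure = (0.57)^9
Result = 0.006351


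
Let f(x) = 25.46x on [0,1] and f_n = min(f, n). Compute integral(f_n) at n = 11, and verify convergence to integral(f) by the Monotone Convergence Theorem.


f(x) = 25.46x on [0,1]; f_n(x) = min(25.46x, n). At n = 11:
Step 1: f(x) reaches 11 at x = 11/25.46 = 0.43205
Step 2: integral(f_11) = integral(25.46x, 0, 0.43205) + integral(11, 0.43205, 1)
       = 25.46*0.43205^2/2 + 11*(1 - 0.43205)
       = 2.376277 + 6.247447
       = 8.623723
Step 3: As n -> infinity, f_n increases to f, so by MCT integral(f_n) -> integral(f) = 25.46/2 = 12.73.
Convergence: integral(f_11) = 8.623723 -> 12.73 as n -> infinity


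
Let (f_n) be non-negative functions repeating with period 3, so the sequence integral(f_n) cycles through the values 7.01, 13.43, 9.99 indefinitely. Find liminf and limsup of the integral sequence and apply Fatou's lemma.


The sequence (integral(f_n)) is periodic with period 3, repeating the values 7.01, 13.43, 9.99 indefinitely.
Step 1: For a periodic sequence, every tail (a_m, a_(m+1), ...) contains all 3 period values infinitely often.
Step 2: Hence inf of every tail = min of the period values = min(7.01, 13.43, 9.99) = 7.01.
        liminf_n integral(f_n) = sup over m of (inf of tail from m) = 7.01.
Step 3: Similarly sup of every tail = max of the period values = 13.43.
        limsup_n integral(f_n) = 13.43.
Step 4: Fatou's lemma: integral(liminf_n f_n) <= liminf_n integral(f_n) = 7.01.
        So the integral of the pointwise liminf is at most 7.01.


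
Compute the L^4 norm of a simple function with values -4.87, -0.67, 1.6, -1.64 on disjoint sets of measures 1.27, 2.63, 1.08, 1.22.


Step 1: Compute |f_i|^4 for each value:
  |-4.87|^4 = 562.491346
  |-0.67|^4 = 0.201511
  |1.6|^4 = 6.5536
  |-1.64|^4 = 7.233948
Step 2: Multiply by measures and sum:
  562.491346 * 1.27 = 714.364009
  0.201511 * 2.63 = 0.529974
  6.5536 * 1.08 = 7.077888
  7.233948 * 1.22 = 8.825417
Sum = 714.364009 + 0.529974 + 7.077888 + 8.825417 = 730.797288
Step 3: Take the p-th root:
||f||_4 = (730.797288)^(1/4) = 5.199352


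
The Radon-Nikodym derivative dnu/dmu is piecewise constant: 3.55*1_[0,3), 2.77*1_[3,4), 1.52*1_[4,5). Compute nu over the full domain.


Integrate each piece of the Radon-Nikodym derivative:
Step 1: integral_0^3 3.55 dx = 3.55*(3-0) = 3.55*3 = 10.65
Step 2: integral_3^4 2.77 dx = 2.77*(4-3) = 2.77*1 = 2.77
Step 3: integral_4^5 1.52 dx = 1.52*(5-4) = 1.52*1 = 1.52
Total: 10.65 + 2.77 + 1.52 = 14.94


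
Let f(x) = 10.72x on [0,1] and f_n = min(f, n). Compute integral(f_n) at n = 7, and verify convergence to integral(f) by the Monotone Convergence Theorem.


f(x) = 10.72x on [0,1]; f_n(x) = min(10.72x, n). At n = 7:
Step 1: f(x) reaches 7 at x = 7/10.72 = 0.652985
Step 2: integral(f_7) = integral(10.72x, 0, 0.652985) + integral(7, 0.652985, 1)
       = 10.72*0.652985^2/2 + 7*(1 - 0.652985)
       = 2.285448 + 2.429104
       = 4.714552
Step 3: As n -> infinity, f_n increases to f, so by MCT integral(f_n) -> integral(f) = 10.72/2 = 5.36.
Convergence: integral(f_7) = 4.714552 -> 5.36 as n -> infinity


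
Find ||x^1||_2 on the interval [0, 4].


Step 1: ||f||_2 = (integral_0^4 |x^1|^2 dx)^(1/2)
     = (integral_0^4 x^2 dx)^(1/2)
Step 2: integral_0^4 x^2 dx = [x^3/(3)] from 0 to 4 = 4^3/3
     = 64/3 = 21.333333
Step 3: ||f||_2 = (21.333333)^(1/2) = 4.618802


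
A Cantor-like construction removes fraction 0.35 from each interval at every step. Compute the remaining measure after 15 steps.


Step 1: At each step, fraction remaining = 1 - 0.35 = 0.65
Step 2: After 15 steps, measure = (0.65)^15
Result = 0.001562


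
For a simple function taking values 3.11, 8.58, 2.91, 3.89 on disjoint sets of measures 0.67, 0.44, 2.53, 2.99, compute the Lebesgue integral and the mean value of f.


Step 1: Integral = sum(value_i * measure_i)
= 3.11*0.67 + 8.58*0.44 + 2.91*2.53 + 3.89*2.99
= 2.0837 + 3.7752 + 7.3623 + 11.6311
= 24.8523
Step 2: Total measure of domain = 0.67 + 0.44 + 2.53 + 2.99 = 6.63
Step 3: Average value = 24.8523 / 6.63 = 3.748462


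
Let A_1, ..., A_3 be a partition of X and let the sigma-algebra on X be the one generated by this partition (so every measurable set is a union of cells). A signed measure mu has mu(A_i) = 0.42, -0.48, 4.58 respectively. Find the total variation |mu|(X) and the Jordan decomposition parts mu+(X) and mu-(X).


Step 1: Every measurable set is a union of atoms (the cells / points), so a Hahn decomposition is
  obtained by grouping atoms by sign: P = union of atoms with mu > 0, N = union of the remaining atoms.
  Atoms in P (indices): 1, 3;  atoms in N (indices): 2
  Positive values: 0.42, 4.58
  Negative values: -0.48
Step 2: mu+(X) = mu(P) = sum of positive atom values = 5
Step 3: mu-(X) = -mu(N) = sum of |negative atom values| = 0.48
Step 4: |mu|(X) = mu+(X) + mu-(X) = 5 + 0.48 = 5.48


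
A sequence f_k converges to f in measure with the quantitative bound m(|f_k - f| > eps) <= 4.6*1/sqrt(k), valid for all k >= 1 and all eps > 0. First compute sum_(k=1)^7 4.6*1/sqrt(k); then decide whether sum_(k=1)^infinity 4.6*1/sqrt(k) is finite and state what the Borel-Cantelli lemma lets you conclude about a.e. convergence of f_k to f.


Step 1: List the terms 4.6*1/sqrt(k) for k = 1 to 7:
  k=1: 4.6
  k=2: 3.252691
  k=3: 2.655811
  k=4: 2.3
  k=5: 2.057183
  k=6: 1.877942
  k=7: 1.738637
Step 2: Partial sum = 4.6 + 3.252691 + 2.655811 + 2.3 + 2.057183 + 1.877942 + 1.738637
     = 18.482264
Step 3: The full series sum_(k>=1) 4.6*1/sqrt(k) diverges (p-series with p = 1/2 <= 1; a nonzero constant multiple of a divergent series diverges).
Step 4: The (first) Borel-Cantelli lemma requires a summable sequence of measures, so it does not apply here;
        from this bound alone no conclusion about a.e. convergence can be drawn (convergence in measure still
        gives an a.e.-convergent subsequence, but not a.e. convergence of the whole sequence).
Conclusion: series diverges; Borel-Cantelli is inconclusive about a.e. convergence of f_k.


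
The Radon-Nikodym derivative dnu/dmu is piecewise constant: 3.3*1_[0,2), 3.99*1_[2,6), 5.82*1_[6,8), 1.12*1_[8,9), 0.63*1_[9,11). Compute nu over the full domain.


Integrate each piece of the Radon-Nikodym derivative:
Step 1: integral_0^2 3.3 dx = 3.3*(2-0) = 3.3*2 = 6.6
Step 2: integral_2^6 3.99 dx = 3.99*(6-2) = 3.99*4 = 15.96
Step 3: integral_6^8 5.82 dx = 5.82*(8-6) = 5.82*2 = 11.64
Step 4: integral_8^9 1.12 dx = 1.12*(9-8) = 1.12*1 = 1.12
Step 5: integral_9^11 0.63 dx = 0.63*(11-9) = 0.63*2 = 1.26
Total: 6.6 + 15.96 + 11.64 + 1.12 + 1.26 = 36.58


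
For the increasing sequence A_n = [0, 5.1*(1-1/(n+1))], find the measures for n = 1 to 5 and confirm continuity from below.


By continuity of measure from below: if A_n increases to A, then m(A_n) -> m(A).
Here A = [0, 5.1], so m(A) = 5.1
Step 1: a_1 = 5.1*(1 - 1/2) = 2.55, m(A_1) = 2.55
Step 2: a_2 = 5.1*(1 - 1/3) = 3.4, m(A_2) = 3.4
Step 3: a_3 = 5.1*(1 - 1/4) = 3.825, m(A_3) = 3.825
Step 4: a_4 = 5.1*(1 - 1/5) = 4.08, m(A_4) = 4.08
Step 5: a_5 = 5.1*(1 - 1/6) = 4.25, m(A_5) = 4.25
Limit: m(A_n) -> m([0,5.1]) = 5.1


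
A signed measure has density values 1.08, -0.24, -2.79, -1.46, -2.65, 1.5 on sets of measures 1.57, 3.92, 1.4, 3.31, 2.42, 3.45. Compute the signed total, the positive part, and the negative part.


Step 1: Compute signed measure on each set:
  Set 1: 1.08 * 1.57 = 1.6956
  Set 2: -0.24 * 3.92 = -0.9408
  Set 3: -2.79 * 1.4 = -3.906
  Set 4: -1.46 * 3.31 = -4.8326
  Set 5: -2.65 * 2.42 = -6.413
  Set 6: 1.5 * 3.45 = 5.175
Step 2: Total signed measure = (1.6956) + (-0.9408) + (-3.906) + (-4.8326) + (-6.413) + (5.175)
     = -9.2218
Step 3: Positive part mu+(X) = sum of positive contributions = 6.8706
Step 4: Negative part mu-(X) = |sum of negative contributions| = 16.0924


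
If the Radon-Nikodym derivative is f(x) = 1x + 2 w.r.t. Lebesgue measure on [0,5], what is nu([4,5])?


nu(A) = integral_A (dnu/dmu) dmu = integral_4^5 (1x + 2) dx
Step 1: Antiderivative F(x) = (1/2)x^2 + 2x
Step 2: F(5) = (1/2)*5^2 + 2*5 = 12.5 + 10 = 22.5
Step 3: F(4) = (1/2)*4^2 + 2*4 = 8 + 8 = 16
Step 4: nu([4,5]) = F(5) - F(4) = 22.5 - 16 = 6.5


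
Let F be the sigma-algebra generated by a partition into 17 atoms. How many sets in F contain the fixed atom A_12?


Each element of F is a union of some subset S of the 17 atoms.
The element contains A_12 iff A_12 is in S.
So we count subsets S of {A_1,...,A_17} with A_12 in S: choose freely among the other 16 atoms.
Count = 2^(17-1) = 2^16 = 65536.


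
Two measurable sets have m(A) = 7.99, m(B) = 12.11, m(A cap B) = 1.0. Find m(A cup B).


By inclusion-exclusion: m(A u B) = m(A) + m(B) - m(A n B)
= 7.99 + 12.11 - 1.0
= 19.1


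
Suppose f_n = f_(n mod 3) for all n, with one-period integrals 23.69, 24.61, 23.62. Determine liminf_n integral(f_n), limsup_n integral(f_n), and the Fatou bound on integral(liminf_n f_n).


The sequence (integral(f_n)) is periodic with period 3, repeating the values 23.69, 24.61, 23.62 indefinitely.
Step 1: For a periodic sequence, every tail (a_m, a_(m+1), ...) contains all 3 period values infinitely often.
Step 2: Hence inf of every tail = min of the period values = min(23.69, 24.61, 23.62) = 23.62.
        liminf_n integral(f_n) = sup over m of (inf of tail from m) = 23.62.
Step 3: Similarly sup of every tail = max of the period values = 24.61.
        limsup_n integral(f_n) = 24.61.
Step 4: Fatou's lemma: integral(liminf_n f_n) <= liminf_n integral(f_n) = 23.62.
        So the integral of the pointwise liminf is at most 23.62.


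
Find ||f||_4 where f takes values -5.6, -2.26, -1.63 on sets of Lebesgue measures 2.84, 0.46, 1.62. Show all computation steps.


Step 1: Compute |f_i|^4 for each value:
  |-5.6|^4 = 983.4496
  |-2.26|^4 = 26.087578
  |-1.63|^4 = 7.059118
Step 2: Multiply by measures and sum:
  983.4496 * 2.84 = 2792.996864
  26.087578 * 0.46 = 12.000286
  7.059118 * 1.62 = 11.435771
Sum = 2792.996864 + 12.000286 + 11.435771 = 2816.43292
Step 3: Take the p-th root:
||f||_4 = (2816.43292)^(1/4) = 7.284921
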